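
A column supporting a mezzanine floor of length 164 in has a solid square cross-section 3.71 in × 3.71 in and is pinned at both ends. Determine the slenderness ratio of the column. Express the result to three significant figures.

For a square r = a/√12 = 3.71/√12 = 1.071 in
L_e = K·L = 1 × 164 = 164.0 in
λ = L_e / r_min = 164.00 / 1.071 = 153

λ ≈ 153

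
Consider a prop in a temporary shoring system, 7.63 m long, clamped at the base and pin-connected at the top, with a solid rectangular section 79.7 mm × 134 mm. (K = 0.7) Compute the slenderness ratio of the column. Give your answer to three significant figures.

λ ≈ 232

Buckling occurs about the weak axis: I_min = h·b³/12 with b = 79.7 mm (the shorter side).
I_min = 134×79.7³/12 = 5.653×10^6 mm⁴
A = 1.068×10^4 mm²;  r_min = √(I/A) = √(5.653×10^6/1.068×10^4) = 23.01 mm
L_e = K·L = 0.7 × 7.63 m = 5.341 m = 5341.0 mm
λ = L_e / r_min = 5341.0 / 23.01 = 232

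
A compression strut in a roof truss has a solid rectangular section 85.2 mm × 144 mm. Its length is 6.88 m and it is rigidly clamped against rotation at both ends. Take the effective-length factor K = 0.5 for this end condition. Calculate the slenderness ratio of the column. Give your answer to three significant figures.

Buckling occurs about the weak axis: I_min = h·b³/12 with b = 85.2 mm (the shorter side).
I_min = 144×85.2³/12 = 7.422×10^6 mm⁴
A = 1.227×10^4 mm²;  r_min = √(I/A) = √(7.422×10^6/1.227×10^4) = 24.60 mm
L_e = K·L = 0.5 × 6.88 m = 3.440 m = 3440.0 mm
λ = L_e / r_min = 3440.0 / 24.60 = 140

λ ≈ 140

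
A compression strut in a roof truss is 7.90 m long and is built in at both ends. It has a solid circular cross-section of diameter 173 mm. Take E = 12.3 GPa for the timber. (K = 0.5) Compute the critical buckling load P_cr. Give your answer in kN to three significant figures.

I = πd⁴/64 = π×173⁴/64 = 4.397×10^7 mm⁴
I = 4.397×10^7 mm⁴ = 4.397×10^-5 m⁴
Effective length L_e = K·L = 0.5 × 7.90 = 3.950 m
P_cr = π²EI / L_e² = π² × 12.3×10⁹ × 4.397×10^-5 / 3.950² = 3.421×10^5 N

P_cr ≈ 342 kN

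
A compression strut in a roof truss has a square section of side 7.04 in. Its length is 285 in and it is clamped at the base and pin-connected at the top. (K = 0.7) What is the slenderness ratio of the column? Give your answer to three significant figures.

λ ≈ 98.2

For a square r = a/√12 = 7.04/√12 = 2.032 in
L_e = K·L = 0.7 × 285 = 199.5 in
λ = L_e / r_min = 199.50 / 2.032 = 98.2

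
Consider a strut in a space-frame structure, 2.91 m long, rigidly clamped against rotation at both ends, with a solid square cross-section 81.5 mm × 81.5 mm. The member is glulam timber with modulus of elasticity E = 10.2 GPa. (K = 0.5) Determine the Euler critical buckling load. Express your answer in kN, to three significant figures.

P_cr ≈ 175 kN

I = a⁴/12 = 81.5⁴/12 = 3.677×10^6 mm⁴
I = 3.677×10^6 mm⁴ = 3.677×10^-6 m⁴
Effective length L_e = K·L = 0.5 × 2.91 = 1.455 m
P_cr = π²EI / L_e² = π² × 10.2×10⁹ × 3.677×10^-6 / 1.455² = 1.748×10^5 N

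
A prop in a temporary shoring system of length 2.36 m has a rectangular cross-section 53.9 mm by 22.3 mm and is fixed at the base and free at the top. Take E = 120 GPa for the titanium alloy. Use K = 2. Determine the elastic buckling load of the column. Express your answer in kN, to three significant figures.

Buckling occurs about the weak axis: I_min = h·b³/12 with b = 22.3 mm (the shorter side).
I_min = 53.9×22.3³/12 = 4.981×10^4 mm⁴
I = 4.981×10^4 mm⁴ = 4.981×10^-8 m⁴
Effective length L_e = K·L = 2 × 2.36 = 4.720 m
P_cr = π²EI / L_e² = π² × 120×10⁹ × 4.981×10^-8 / 4.720² = 2.648×10^3 N

P_cr ≈ 2.65 kN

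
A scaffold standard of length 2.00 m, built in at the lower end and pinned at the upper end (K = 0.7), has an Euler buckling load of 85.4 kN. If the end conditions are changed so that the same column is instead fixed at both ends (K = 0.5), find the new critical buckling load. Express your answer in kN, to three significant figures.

P_cr ∝ 1/K², so P_cr,new = P_cr,old × (K_old/K_new)² = 85.4 × (0.7/0.5)²
= 85.4 × 1.960 = 167 kN

P_cr ≈ 167 kN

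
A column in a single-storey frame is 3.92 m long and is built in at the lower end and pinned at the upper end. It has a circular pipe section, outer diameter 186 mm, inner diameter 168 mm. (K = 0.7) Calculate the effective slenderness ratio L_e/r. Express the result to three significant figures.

λ ≈ 43.8

d_o = 186 mm, d_i = 168 mm
I = π(d_o⁴ − d_i⁴)/64 = π(186⁴ − 168.0⁴)/64 = 1.965×10^7 mm⁴
A = 5.005×10^3 mm²;  r_min = √(I/A) = √(1.965×10^7/5.005×10^3) = 62.66 mm
L_e = K·L = 0.7 × 3.92 m = 2.744 m = 2744.0 mm
λ = L_e / r_min = 2744.0 / 62.66 = 43.8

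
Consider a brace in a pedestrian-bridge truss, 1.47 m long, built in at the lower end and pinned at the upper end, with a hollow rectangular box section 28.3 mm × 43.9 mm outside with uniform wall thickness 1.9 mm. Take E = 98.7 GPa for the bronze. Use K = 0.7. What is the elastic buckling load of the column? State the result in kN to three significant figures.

Inner dimensions: h_i = 43.9 − 2×1.9 = 40.10 mm, b_i = 28.3 − 2×1.9 = 24.50 mm
Weak-axis I_min = (h_o·b_o³ − h_i·b_i³)/12 with b_o = 28.3, b_i = 24.50 mm (shorter outer/inner sides).
I_min = (43.9×28.3³ − 40.10×24.50³)/12 = 3.377×10^4 mm⁴
I = 3.377×10^4 mm⁴ = 3.377×10^-8 m⁴
Effective length L_e = K·L = 0.7 × 1.47 = 1.029 m
P_cr = π²EI / L_e² = π² × 98.7×10⁹ × 3.377×10^-8 / 1.029² = 3.107×10^4 N

P_cr ≈ 31.1 kN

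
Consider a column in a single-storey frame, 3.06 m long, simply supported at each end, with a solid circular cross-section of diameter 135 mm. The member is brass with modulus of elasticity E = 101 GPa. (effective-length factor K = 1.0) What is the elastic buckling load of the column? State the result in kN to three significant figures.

I = πd⁴/64 = π×135⁴/64 = 1.630×10^7 mm⁴
I = 1.630×10^7 mm⁴ = 1.630×10^-5 m⁴
Effective length L_e = K·L = 1 × 3.06 = 3.060 m
P_cr = π²EI / L_e² = π² × 101×10⁹ × 1.630×10^-5 / 3.060² = 1.736×10^6 N

P_cr ≈ 1740 kN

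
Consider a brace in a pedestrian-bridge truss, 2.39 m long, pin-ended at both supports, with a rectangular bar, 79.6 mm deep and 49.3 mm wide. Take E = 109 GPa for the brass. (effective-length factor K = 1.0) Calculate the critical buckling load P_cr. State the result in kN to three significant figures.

Buckling occurs about the weak axis: I_min = h·b³/12 with b = 49.3 mm (the shorter side).
I_min = 79.6×49.3³/12 = 7.948×10^5 mm⁴
I = 7.948×10^5 mm⁴ = 7.948×10^-7 m⁴
Effective length L_e = K·L = 1 × 2.39 = 2.390 m
P_cr = π²EI / L_e² = π² × 109×10⁹ × 7.948×10^-7 / 2.390² = 1.497×10^5 N

P_cr ≈ 150 kN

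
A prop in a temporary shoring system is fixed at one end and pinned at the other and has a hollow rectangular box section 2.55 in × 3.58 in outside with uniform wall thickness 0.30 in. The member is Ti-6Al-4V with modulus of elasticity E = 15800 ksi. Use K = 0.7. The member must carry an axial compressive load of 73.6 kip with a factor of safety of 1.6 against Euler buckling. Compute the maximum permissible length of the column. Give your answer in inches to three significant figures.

Inner dimensions: h_i = 3.58 − 2×0.30 = 2.980 in, b_i = 2.55 − 2×0.30 = 1.950 in
Weak-axis I_min = (h_o·b_o³ − h_i·b_i³)/12 with b_o = 2.55, b_i = 1.950 in (shorter outer/inner sides).
I_min = (3.58×2.55³ − 2.980×1.950³)/12 = 3.105 in⁴
Required critical load P_cr = n·P = 1.6 × 73.6 = 117.8 kip = 1.178×10^5 lb
From P_cr = π²EI/(K·L)²:  L = (1/K)·√(π²EI/P_cr) = (1/0.7)·√(π²×1.58×10^7×3.105/1.178×10^5)
L = 91.6 in

L_max ≈ 91.6 in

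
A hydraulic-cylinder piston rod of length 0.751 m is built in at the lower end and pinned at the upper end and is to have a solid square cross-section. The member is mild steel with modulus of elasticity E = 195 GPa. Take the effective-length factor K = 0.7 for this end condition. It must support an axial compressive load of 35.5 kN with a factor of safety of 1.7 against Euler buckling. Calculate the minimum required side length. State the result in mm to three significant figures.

Required P_cr = n·P = 1.7 × 35.5 = 60.35 kN
L_e = K·L = 0.7 × 0.751 = 0.5257 m
Required I = P_cr·L_e²/(π²E) = 6.035×10^4 × 0.5257² / (π² × 1.95×10^11) = 8.666×10^-9 m⁴
I_req = 8.666×10^3 mm⁴
Solid square: I = a⁴/12  ⇒  a = (12I)^(1/4) = (12×8.666×10^3)^(1/4) = 18.0 mm

a ≈ 18.0 mm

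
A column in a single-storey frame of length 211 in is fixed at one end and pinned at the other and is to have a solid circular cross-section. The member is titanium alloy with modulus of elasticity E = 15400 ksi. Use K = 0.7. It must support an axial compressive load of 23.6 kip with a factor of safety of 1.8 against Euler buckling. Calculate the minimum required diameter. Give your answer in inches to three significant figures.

d ≈ 3.34 in

Required P_cr = n·P = 1.8 × 23.6 = 42.48 kip
L_e = K·L = 0.7 × 211 = 147.7 in
Required I = P_cr·L_e²/(π²E) = 4.248×10^4 × 147.7² / (π² × 1.54×10^7) = 6.097 in⁴
Solid circle: I = πd⁴/64  ⇒  d = (64I/π)^(1/4) = (64×6.097/π)^(1/4) = 3.34 in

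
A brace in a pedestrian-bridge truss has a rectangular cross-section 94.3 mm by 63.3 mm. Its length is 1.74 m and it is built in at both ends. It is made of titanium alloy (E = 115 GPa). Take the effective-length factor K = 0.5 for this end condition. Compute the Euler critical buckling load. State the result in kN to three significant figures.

Buckling occurs about the weak axis: I_min = h·b³/12 with b = 63.3 mm (the shorter side).
I_min = 94.3×63.3³/12 = 1.993×10^6 mm⁴
I = 1.993×10^6 mm⁴ = 1.993×10^-6 m⁴
Effective length L_e = K·L = 0.5 × 1.74 = 0.8700 m
P_cr = π²EI / L_e² = π² × 115×10⁹ × 1.993×10^-6 / 0.8700² = 2.989×10^6 N

P_cr ≈ 2990 kN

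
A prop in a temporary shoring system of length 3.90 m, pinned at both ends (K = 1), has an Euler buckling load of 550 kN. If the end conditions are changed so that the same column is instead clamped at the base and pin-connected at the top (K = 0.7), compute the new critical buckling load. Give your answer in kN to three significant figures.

P_cr ≈ 1120 kN

P_cr ∝ 1/K², so P_cr,new = P_cr,old × (K_old/K_new)² = 550 × (1/0.7)²
= 550 × 2.041 = 1120 kN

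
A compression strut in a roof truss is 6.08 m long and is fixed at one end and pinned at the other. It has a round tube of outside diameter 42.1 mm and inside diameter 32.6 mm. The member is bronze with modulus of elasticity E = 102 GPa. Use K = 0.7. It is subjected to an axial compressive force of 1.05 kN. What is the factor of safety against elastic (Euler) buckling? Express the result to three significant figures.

d_o = 42.1 mm, d_i = 32.6 mm
I = π(d_o⁴ − d_i⁴)/64 = π(42.1⁴ − 32.60⁴)/64 = 9.876×10^4 mm⁴
I = 9.876×10^4 mm⁴ = 9.876×10^-8 m⁴
Effective length L_e = K·L = 0.7 × 6.08 = 4.256 m
P_cr = π²EI / L_e² = π² × 102×10⁹ × 9.876×10^-8 / 4.256² = 5.489×10^3 N
Factor of safety n = P_cr / P = 5.4890 / 1.05 = 5.23

n ≈ 5.23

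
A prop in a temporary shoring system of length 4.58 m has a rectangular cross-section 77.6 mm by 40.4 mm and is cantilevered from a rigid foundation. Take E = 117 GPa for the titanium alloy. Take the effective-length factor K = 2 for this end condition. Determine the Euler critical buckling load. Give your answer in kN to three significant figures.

P_cr ≈ 5.87 kN

Buckling occurs about the weak axis: I_min = h·b³/12 with b = 40.4 mm (the shorter side).
I_min = 77.6×40.4³/12 = 4.264×10^5 mm⁴
I = 4.264×10^5 mm⁴ = 4.264×10^-7 m⁴
Effective length L_e = K·L = 2 × 4.58 = 9.160 m
P_cr = π²EI / L_e² = π² × 117×10⁹ × 4.264×10^-7 / 9.160² = 5.868×10^3 N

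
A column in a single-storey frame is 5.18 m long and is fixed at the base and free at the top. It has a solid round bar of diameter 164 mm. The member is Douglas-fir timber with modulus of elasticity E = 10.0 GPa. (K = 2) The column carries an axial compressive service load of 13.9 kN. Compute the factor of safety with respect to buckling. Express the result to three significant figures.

n ≈ 2.35

I = πd⁴/64 = π×164⁴/64 = 3.551×10^7 mm⁴
I = 3.551×10^7 mm⁴ = 3.551×10^-5 m⁴
Effective length L_e = K·L = 2 × 5.18 = 10.36 m
P_cr = π²EI / L_e² = π² × 10.0×10⁹ × 3.551×10^-5 / 10.36² = 3.265×10^4 N
Factor of safety n = P_cr / P = 32.653 / 13.9 = 2.35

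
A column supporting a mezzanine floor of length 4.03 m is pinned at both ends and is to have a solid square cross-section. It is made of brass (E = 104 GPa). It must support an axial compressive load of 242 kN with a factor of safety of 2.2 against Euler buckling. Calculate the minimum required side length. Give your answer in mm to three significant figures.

a ≈ 100 mm

Required P_cr = n·P = 2.2 × 242 = 532.4 kN
L_e = K·L = 1 × 4.03 = 4.030 m
Required I = P_cr·L_e²/(π²E) = 5.324×10^5 × 4.030² / (π² × 1.04×10^11) = 8.424×10^-6 m⁴
I_req = 8.424×10^6 mm⁴
Solid square: I = a⁴/12  ⇒  a = (12I)^(1/4) = (12×8.424×10^6)^(1/4) = 100 mm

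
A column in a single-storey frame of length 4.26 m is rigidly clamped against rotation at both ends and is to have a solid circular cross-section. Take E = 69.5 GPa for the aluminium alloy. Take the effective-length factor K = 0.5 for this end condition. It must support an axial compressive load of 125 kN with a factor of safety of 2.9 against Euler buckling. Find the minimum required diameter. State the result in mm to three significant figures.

d ≈ 83.6 mm

Required P_cr = n·P = 2.9 × 125 = 362.5 kN
L_e = K·L = 0.5 × 4.26 = 2.130 m
Required I = P_cr·L_e²/(π²E) = 3.625×10^5 × 2.130² / (π² × 6.95×10^10) = 2.398×10^-6 m⁴
I_req = 2.398×10^6 mm⁴
Solid circle: I = πd⁴/64  ⇒  d = (64I/π)^(1/4) = (64×2.398×10^6/π)^(1/4) = 83.6 mm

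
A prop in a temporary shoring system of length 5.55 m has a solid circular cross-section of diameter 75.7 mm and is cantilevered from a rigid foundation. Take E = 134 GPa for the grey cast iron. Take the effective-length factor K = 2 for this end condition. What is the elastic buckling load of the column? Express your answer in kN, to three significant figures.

I = πd⁴/64 = π×75.7⁴/64 = 1.612×10^6 mm⁴
I = 1.612×10^6 mm⁴ = 1.612×10^-6 m⁴
Effective length L_e = K·L = 2 × 5.55 = 11.10 m
P_cr = π²EI / L_e² = π² × 134×10⁹ × 1.612×10^-6 / 11.10² = 1.730×10^4 N

P_cr ≈ 17.3 kN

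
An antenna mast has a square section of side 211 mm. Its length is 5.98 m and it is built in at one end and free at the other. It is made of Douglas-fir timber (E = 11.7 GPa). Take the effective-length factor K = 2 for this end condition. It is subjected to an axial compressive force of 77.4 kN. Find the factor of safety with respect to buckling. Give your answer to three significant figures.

n ≈ 1.72

I = a⁴/12 = 211⁴/12 = 1.652×10^8 mm⁴
I = 1.652×10^8 mm⁴ = 1.652×10^-4 m⁴
Effective length L_e = K·L = 2 × 5.98 = 11.96 m
P_cr = π²EI / L_e² = π² × 11.7×10⁹ × 1.652×10^-4 / 11.96² = 1.333×10^5 N
Factor of safety n = P_cr / P = 133.34 / 77.4 = 1.72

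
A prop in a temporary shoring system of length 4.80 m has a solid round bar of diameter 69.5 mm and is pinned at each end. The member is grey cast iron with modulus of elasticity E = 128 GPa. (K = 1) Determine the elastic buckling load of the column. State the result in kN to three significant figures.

P_cr ≈ 62.8 kN

I = πd⁴/64 = π×69.5⁴/64 = 1.145×10^6 mm⁴
I = 1.145×10^6 mm⁴ = 1.145×10^-6 m⁴
Effective length L_e = K·L = 1 × 4.80 = 4.800 m
P_cr = π²EI / L_e² = π² × 128×10⁹ × 1.145×10^-6 / 4.800² = 6.280×10^4 N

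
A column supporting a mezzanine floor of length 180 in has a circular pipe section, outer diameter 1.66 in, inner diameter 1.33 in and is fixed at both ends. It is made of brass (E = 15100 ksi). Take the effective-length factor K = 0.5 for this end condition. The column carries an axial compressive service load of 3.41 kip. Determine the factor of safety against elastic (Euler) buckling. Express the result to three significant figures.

n ≈ 1.18

d_o = 1.66 in, d_i = 1.33 in
I = π(d_o⁴ − d_i⁴)/64 = π(1.66⁴ − 1.330⁴)/64 = 0.2191 in⁴
Effective length L_e = K·L = 0.5 × 180 = 90.00 in
P_cr = π²EI / L_e² = π² × 15100×10³ × 0.2191 / 90.00² = 4.032×10^3 lb
Factor of safety n = P_cr / P = 4.0320 / 3.41 = 1.18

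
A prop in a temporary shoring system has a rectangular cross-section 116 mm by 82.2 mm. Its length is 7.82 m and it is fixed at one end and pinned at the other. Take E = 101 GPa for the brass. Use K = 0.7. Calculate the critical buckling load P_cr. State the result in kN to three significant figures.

Buckling occurs about the weak axis: I_min = h·b³/12 with b = 82.2 mm (the shorter side).
I_min = 116×82.2³/12 = 5.369×10^6 mm⁴
I = 5.369×10^6 mm⁴ = 5.369×10^-6 m⁴
Effective length L_e = K·L = 0.7 × 7.82 = 5.474 m
P_cr = π²EI / L_e² = π² × 101×10⁹ × 5.369×10^-6 / 5.474² = 1.786×10^5 N

P_cr ≈ 179 kN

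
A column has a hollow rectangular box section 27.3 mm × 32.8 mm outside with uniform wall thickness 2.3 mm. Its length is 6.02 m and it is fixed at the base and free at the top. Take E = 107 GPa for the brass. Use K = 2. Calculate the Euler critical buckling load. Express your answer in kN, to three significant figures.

Inner dimensions: h_i = 32.8 − 2×2.3 = 28.20 mm, b_i = 27.3 − 2×2.3 = 22.70 mm
Weak-axis I_min = (h_o·b_o³ − h_i·b_i³)/12 with b_o = 27.3, b_i = 22.70 mm (shorter outer/inner sides).
I_min = (32.8×27.3³ − 28.20×22.70³)/12 = 2.813×10^4 mm⁴
I = 2.813×10^4 mm⁴ = 2.813×10^-8 m⁴
Effective length L_e = K·L = 2 × 6.02 = 12.04 m
P_cr = π²EI / L_e² = π² × 107×10⁹ × 2.813×10^-8 / 12.04² = 204.9 N

P_cr ≈ 0.205 kN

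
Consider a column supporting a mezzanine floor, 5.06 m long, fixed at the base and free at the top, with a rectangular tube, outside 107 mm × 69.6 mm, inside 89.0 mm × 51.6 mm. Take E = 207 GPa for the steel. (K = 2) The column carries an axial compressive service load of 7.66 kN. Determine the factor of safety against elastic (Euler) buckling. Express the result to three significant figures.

n ≈ 5.18

Weak-axis I_min = (h_o·b_o³ − h_i·b_i³)/12 with b_o = 69.6, b_i = 51.60 mm (shorter outer/inner sides).
I_min = (107×69.6³ − 89.00×51.60³)/12 = 1.987×10^6 mm⁴
I = 1.987×10^6 mm⁴ = 1.987×10^-6 m⁴
Effective length L_e = K·L = 2 × 5.06 = 10.12 m
P_cr = π²EI / L_e² = π² × 207×10⁹ × 1.987×10^-6 / 10.12² = 3.964×10^4 N
Factor of safety n = P_cr / P = 39.644 / 7.66 = 5.18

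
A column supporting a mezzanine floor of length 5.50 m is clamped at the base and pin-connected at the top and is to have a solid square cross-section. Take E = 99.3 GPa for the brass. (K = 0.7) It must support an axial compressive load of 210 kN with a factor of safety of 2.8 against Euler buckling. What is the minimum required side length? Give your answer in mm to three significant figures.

Required P_cr = n·P = 2.8 × 210 = 588.0 kN
L_e = K·L = 0.7 × 5.50 = 3.850 m
Required I = P_cr·L_e²/(π²E) = 5.880×10^5 × 3.850² / (π² × 9.93×10^10) = 8.893×10^-6 m⁴
I_req = 8.893×10^6 mm⁴
Solid square: I = a⁴/12  ⇒  a = (12I)^(1/4) = (12×8.893×10^6)^(1/4) = 102 mm

a ≈ 102 mm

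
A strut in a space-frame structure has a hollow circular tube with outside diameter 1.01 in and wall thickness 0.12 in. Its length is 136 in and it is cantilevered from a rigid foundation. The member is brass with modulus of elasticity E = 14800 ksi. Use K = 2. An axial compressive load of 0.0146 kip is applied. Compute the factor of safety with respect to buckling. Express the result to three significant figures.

n ≈ 4.57

Inner diameter d_i = 1.01 − 2×0.12 = 0.7700 in
I = π(d_o⁴ − d_i⁴)/64 = π(1.01⁴ − 0.7700⁴)/64 = 3.382×10^-2 in⁴
Effective length L_e = K·L = 2 × 136 = 272.0 in
P_cr = π²EI / L_e² = π² × 14800×10³ × 3.382×10^-2 / 272.0² = 66.78 lb
Factor of safety n = P_cr / P = 0.066782 / 0.0146 = 4.57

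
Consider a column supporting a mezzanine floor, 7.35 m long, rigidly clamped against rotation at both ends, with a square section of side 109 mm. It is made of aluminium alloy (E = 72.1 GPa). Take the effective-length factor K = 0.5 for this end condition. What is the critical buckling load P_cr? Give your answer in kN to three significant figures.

P_cr ≈ 620 kN

I = a⁴/12 = 109⁴/12 = 1.176×10^7 mm⁴
I = 1.176×10^7 mm⁴ = 1.176×10^-5 m⁴
Effective length L_e = K·L = 0.5 × 7.35 = 3.675 m
P_cr = π²EI / L_e² = π² × 72.1×10⁹ × 1.176×10^-5 / 3.675² = 6.198×10^5 N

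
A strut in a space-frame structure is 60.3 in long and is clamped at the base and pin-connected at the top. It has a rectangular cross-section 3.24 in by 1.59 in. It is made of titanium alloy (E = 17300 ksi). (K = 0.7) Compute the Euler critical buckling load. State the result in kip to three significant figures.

P_cr ≈ 104 kip

Buckling occurs about the weak axis: I_min = h·b³/12 with b = 1.59 in (the shorter side).
I_min = 3.24×1.59³/12 = 1.085 in⁴
Effective length L_e = K·L = 0.7 × 60.3 = 42.21 in
P_cr = π²EI / L_e² = π² × 17300×10³ × 1.085 / 42.21² = 1.040×10^5 lb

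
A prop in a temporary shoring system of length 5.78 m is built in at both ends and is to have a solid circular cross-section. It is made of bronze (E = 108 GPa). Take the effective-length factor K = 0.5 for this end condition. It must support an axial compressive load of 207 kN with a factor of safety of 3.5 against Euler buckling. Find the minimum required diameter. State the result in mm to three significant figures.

Required P_cr = n·P = 3.5 × 207 = 724.5 kN
L_e = K·L = 0.5 × 5.78 = 2.890 m
Required I = P_cr·L_e²/(π²E) = 7.245×10^5 × 2.890² / (π² × 1.08×10^11) = 5.677×10^-6 m⁴
I_req = 5.677×10^6 mm⁴
Solid circle: I = πd⁴/64  ⇒  d = (64I/π)^(1/4) = (64×5.677×10^6/π)^(1/4) = 104 mm

d ≈ 104 mm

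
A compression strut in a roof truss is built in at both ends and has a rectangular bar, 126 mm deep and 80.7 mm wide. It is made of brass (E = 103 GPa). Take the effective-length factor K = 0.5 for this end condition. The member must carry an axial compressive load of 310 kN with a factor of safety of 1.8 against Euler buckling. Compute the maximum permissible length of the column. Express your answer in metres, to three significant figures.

Buckling occurs about the weak axis: I_min = h·b³/12 with b = 80.7 mm (the shorter side).
I_min = 126×80.7³/12 = 5.518×10^6 mm⁴
I = 5.518×10^-6 m⁴
Required critical load P_cr = n·P = 1.8 × 310 = 558.0 kN = 5.580×10^5 N
From P_cr = π²EI/(K·L)²:  L = (1/K)·√(π²EI/P_cr) = (1/0.5)·√(π²×1.03×10^11×5.518×10^-6/5.580×10^5)
L = 6.34 m

L_max ≈ 6.34 m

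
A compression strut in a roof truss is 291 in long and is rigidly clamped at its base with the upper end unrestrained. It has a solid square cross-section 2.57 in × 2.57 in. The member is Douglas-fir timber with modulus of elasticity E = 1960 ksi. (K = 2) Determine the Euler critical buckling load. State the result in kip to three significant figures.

I = a⁴/12 = 2.57⁴/12 = 3.635 in⁴
Effective length L_e = K·L = 2 × 291 = 582.0 in
P_cr = π²EI / L_e² = π² × 1960×10³ × 3.635 / 582.0² = 207.6 lb

P_cr ≈ 0.208 kip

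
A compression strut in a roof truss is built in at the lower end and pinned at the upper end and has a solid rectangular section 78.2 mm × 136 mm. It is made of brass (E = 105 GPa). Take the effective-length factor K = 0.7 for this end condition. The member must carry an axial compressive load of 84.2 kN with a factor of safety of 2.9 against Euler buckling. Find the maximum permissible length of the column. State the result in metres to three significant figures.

L_max ≈ 6.85 m

Buckling occurs about the weak axis: I_min = h·b³/12 with b = 78.2 mm (the shorter side).
I_min = 136×78.2³/12 = 5.420×10^6 mm⁴
I = 5.420×10^-6 m⁴
Required critical load P_cr = n·P = 2.9 × 84.2 = 244.2 kN = 2.442×10^5 N
From P_cr = π²EI/(K·L)²:  L = (1/K)·√(π²EI/P_cr) = (1/0.7)·√(π²×1.05×10^11×5.420×10^-6/2.442×10^5)
L = 6.85 m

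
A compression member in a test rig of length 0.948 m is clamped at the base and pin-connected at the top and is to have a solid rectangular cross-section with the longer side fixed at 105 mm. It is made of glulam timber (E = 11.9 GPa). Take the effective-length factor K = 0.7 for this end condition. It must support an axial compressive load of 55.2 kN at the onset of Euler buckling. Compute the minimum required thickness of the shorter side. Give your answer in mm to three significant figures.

b ≈ 28.7 mm

L_e = K·L = 0.7 × 0.948 = 0.6636 m
Required I = P_cr·L_e²/(π²E) = 5.520×10^4 × 0.6636² / (π² × 1.19×10^10) = 2.070×10^-7 m⁴
I_req = 2.070×10^5 mm⁴
Rectangle, weak axis: I_min = h·b³/12 with h = 105 mm fixed  ⇒  b = (12I/h)^(1/3) = 28.7 mm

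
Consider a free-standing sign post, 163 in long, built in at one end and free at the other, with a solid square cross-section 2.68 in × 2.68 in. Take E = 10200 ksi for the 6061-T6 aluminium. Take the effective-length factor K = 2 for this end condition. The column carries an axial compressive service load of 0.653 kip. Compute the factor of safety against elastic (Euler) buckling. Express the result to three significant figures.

n ≈ 6.24

I = a⁴/12 = 2.68⁴/12 = 4.299 in⁴
Effective length L_e = K·L = 2 × 163 = 326.0 in
P_cr = π²EI / L_e² = π² × 10200×10³ × 4.299 / 326.0² = 4.072×10^3 lb
Factor of safety n = P_cr / P = 4.0721 / 0.653 = 6.24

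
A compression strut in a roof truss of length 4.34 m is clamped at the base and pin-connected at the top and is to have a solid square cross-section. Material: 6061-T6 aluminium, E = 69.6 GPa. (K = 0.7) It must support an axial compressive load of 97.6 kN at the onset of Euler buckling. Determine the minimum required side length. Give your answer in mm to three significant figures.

a ≈ 63.0 mm

L_e = K·L = 0.7 × 4.34 = 3.038 m
Required I = P_cr·L_e²/(π²E) = 9.760×10^4 × 3.038² / (π² × 6.96×10^10) = 1.311×10^-6 m⁴
I_req = 1.311×10^6 mm⁴
Solid square: I = a⁴/12  ⇒  a = (12I)^(1/4) = (12×1.311×10^6)^(1/4) = 63.0 mm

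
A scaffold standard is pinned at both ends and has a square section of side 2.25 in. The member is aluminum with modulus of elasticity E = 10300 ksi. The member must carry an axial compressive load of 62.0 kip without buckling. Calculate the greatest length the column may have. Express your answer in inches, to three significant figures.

L_max ≈ 59.2 in

I = a⁴/12 = 2.25⁴/12 = 2.136 in⁴
At the buckling limit P_cr = P = 6.200×10^4 lb
From P_cr = π²EI/(K·L)²:  L = (1/K)·√(π²EI/P_cr) = (1/1)·√(π²×1.03×10^7×2.136/6.200×10^4)
L = 59.2 in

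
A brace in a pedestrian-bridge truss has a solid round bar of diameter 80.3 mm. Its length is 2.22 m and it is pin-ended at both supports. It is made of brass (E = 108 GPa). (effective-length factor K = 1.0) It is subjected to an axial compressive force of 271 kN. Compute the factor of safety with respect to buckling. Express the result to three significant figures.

I = πd⁴/64 = π×80.3⁴/64 = 2.041×10^6 mm⁴
I = 2.041×10^6 mm⁴ = 2.041×10^-6 m⁴
Effective length L_e = K·L = 1 × 2.22 = 2.220 m
P_cr = π²EI / L_e² = π² × 108×10⁹ × 2.041×10^-6 / 2.220² = 4.414×10^5 N
Factor of safety n = P_cr / P = 441.42 / 271 = 1.63

n ≈ 1.63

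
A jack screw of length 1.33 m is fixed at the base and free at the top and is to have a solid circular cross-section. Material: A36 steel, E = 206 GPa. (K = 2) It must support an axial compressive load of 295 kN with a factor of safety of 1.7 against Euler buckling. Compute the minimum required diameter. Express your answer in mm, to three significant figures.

d ≈ 77.2 mm

Required P_cr = n·P = 1.7 × 295 = 501.5 kN
L_e = K·L = 2 × 1.33 = 2.660 m
Required I = P_cr·L_e²/(π²E) = 5.015×10^5 × 2.660² / (π² × 2.06×10^11) = 1.745×10^-6 m⁴
I_req = 1.745×10^6 mm⁴
Solid circle: I = πd⁴/64  ⇒  d = (64I/π)^(1/4) = (64×1.745×10^6/π)^(1/4) = 77.2 mm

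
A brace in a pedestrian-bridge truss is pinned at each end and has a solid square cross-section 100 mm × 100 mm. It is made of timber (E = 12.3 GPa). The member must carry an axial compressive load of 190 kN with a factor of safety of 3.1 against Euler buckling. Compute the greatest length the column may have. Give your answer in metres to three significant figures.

I = a⁴/12 = 100⁴/12 = 8.333×10^6 mm⁴
I = 8.333×10^-6 m⁴
Required critical load P_cr = n·P = 3.1 × 190 = 589.0 kN = 5.890×10^5 N
From P_cr = π²EI/(K·L)²:  L = (1/K)·√(π²EI/P_cr) = (1/1)·√(π²×1.23×10^10×8.333×10^-6/5.890×10^5)
L = 1.31 m

L_max ≈ 1.31 m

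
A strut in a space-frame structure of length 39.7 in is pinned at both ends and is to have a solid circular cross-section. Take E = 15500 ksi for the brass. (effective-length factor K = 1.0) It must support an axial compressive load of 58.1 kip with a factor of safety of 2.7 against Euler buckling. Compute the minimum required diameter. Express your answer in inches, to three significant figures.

d ≈ 2.40 in

Required P_cr = n·P = 2.7 × 58.1 = 156.9 kip
L_e = K·L = 1 × 39.7 = 39.70 in
Required I = P_cr·L_e²/(π²E) = 1.569×10^5 × 39.70² / (π² × 1.55×10^7) = 1.616 in⁴
Solid circle: I = πd⁴/64  ⇒  d = (64I/π)^(1/4) = (64×1.616/π)^(1/4) = 2.40 in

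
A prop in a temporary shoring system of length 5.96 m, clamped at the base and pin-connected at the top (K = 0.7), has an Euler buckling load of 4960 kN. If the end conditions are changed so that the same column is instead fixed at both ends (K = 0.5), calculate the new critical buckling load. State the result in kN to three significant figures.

P_cr ∝ 1/K², so P_cr,new = P_cr,old × (K_old/K_new)² = 4960 × (0.7/0.5)²
= 4960 × 1.960 = 9720 kN

P_cr ≈ 9720 kN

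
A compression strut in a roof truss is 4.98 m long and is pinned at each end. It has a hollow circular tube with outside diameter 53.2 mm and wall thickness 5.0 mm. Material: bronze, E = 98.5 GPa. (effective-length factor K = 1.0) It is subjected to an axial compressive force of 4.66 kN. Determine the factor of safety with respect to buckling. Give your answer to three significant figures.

Inner diameter d_i = 53.2 − 2×5.0 = 43.20 mm
I = π(d_o⁴ − d_i⁴)/64 = π(53.2⁴ − 43.20⁴)/64 = 2.222×10^5 mm⁴
I = 2.222×10^5 mm⁴ = 2.222×10^-7 m⁴
Effective length L_e = K·L = 1 × 4.98 = 4.980 m
P_cr = π²EI / L_e² = π² × 98.5×10⁹ × 2.222×10^-7 / 4.980² = 8.712×10^3 N
Factor of safety n = P_cr / P = 8.7116 / 4.66 = 1.87

n ≈ 1.87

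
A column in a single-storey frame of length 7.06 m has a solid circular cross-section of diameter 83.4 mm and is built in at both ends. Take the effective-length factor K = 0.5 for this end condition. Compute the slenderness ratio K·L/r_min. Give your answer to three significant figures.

I = πd⁴/64 = π×83.4⁴/64 = 2.375×10^6 mm⁴
A = 5.463×10^3 mm²;  r_min = √(I/A) = √(2.375×10^6/5.463×10^3) = 20.85 mm
L_e = K·L = 0.5 × 7.06 m = 3.530 m = 3530.0 mm
λ = L_e / r_min = 3530.0 / 20.85 = 169

λ ≈ 169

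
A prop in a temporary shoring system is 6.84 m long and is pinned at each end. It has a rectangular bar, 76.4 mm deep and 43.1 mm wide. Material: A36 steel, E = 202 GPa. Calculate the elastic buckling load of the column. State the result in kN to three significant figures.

P_cr ≈ 21.7 kN

Buckling occurs about the weak axis: I_min = h·b³/12 with b = 43.1 mm (the shorter side).
I_min = 76.4×43.1³/12 = 5.097×10^5 mm⁴
I = 5.097×10^5 mm⁴ = 5.097×10^-7 m⁴
Effective length L_e = K·L = 1 × 6.84 = 6.840 m
P_cr = π²EI / L_e² = π² × 202×10⁹ × 5.097×10^-7 / 6.840² = 2.172×10^4 N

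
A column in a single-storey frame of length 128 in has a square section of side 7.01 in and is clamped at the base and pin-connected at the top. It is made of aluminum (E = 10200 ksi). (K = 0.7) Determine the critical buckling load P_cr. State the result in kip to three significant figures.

I = a⁴/12 = 7.01⁴/12 = 201.2 in⁴
Effective length L_e = K·L = 0.7 × 128 = 89.60 in
P_cr = π²EI / L_e² = π² × 10200×10³ × 201.2 / 89.60² = 2.523×10^6 lb

P_cr ≈ 2520 kip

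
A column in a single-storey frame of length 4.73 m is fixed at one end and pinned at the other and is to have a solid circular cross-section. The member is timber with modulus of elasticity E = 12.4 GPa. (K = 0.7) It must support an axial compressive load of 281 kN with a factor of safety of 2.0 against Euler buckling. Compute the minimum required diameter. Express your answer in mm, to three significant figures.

d ≈ 179 mm

Required P_cr = n·P = 2.0 × 281 = 562.0 kN
L_e = K·L = 0.7 × 4.73 = 3.311 m
Required I = P_cr·L_e²/(π²E) = 5.620×10^5 × 3.311² / (π² × 1.24×10^10) = 5.034×10^-5 m⁴
I_req = 5.034×10^7 mm⁴
Solid circle: I = πd⁴/64  ⇒  d = (64I/π)^(1/4) = (64×5.034×10^7/π)^(1/4) = 179 mm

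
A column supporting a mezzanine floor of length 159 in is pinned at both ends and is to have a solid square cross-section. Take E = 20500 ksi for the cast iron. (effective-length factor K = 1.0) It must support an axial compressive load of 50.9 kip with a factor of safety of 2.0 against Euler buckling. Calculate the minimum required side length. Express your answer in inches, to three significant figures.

Required P_cr = n·P = 2.0 × 50.9 = 101.8 kip
L_e = K·L = 1 × 159 = 159.0 in
Required I = P_cr·L_e²/(π²E) = 1.018×10^5 × 159.0² / (π² × 2.05×10^7) = 12.72 in⁴
Solid square: I = a⁴/12  ⇒  a = (12I)^(1/4) = (12×12.72)^(1/4) = 3.51 in

a ≈ 3.51 in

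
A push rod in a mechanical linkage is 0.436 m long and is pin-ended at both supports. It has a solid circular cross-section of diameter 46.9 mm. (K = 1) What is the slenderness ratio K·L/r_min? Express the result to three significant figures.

For a solid circle r = d/4 = 46.9/4 = 11.72 mm
L_e = K·L = 1 × 0.436 m = 0.4360 m = 436.00 mm
λ = L_e / r_min = 436.00 / 11.72 = 37.2

λ ≈ 37.2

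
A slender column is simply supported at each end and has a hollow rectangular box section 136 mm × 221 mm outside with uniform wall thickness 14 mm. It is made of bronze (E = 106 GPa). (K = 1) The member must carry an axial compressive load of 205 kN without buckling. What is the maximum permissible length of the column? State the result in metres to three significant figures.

Inner dimensions: h_i = 221 − 2×14 = 193.0 mm, b_i = 136 − 2×14 = 108.0 mm
Weak-axis I_min = (h_o·b_o³ − h_i·b_i³)/12 with b_o = 136, b_i = 108.0 mm (shorter outer/inner sides).
I_min = (221×136³ − 193.0×108.0³)/12 = 2.607×10^7 mm⁴
I = 2.607×10^-5 m⁴
At the buckling limit P_cr = P = 2.050×10^5 N
From P_cr = π²EI/(K·L)²:  L = (1/K)·√(π²EI/P_cr) = (1/1)·√(π²×1.06×10^11×2.607×10^-5/2.050×10^5)
L = 11.5 m

L_max ≈ 11.5 m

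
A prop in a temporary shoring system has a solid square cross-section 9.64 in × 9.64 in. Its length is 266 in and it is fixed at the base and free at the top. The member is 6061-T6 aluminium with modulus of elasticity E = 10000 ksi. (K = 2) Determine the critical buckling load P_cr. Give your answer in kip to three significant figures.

I = a⁴/12 = 9.64⁴/12 = 719.7 in⁴
Effective length L_e = K·L = 2 × 266 = 532.0 in
P_cr = π²EI / L_e² = π² × 10000×10³ × 719.7 / 532.0² = 2.510×10^5 lb

P_cr ≈ 251 kip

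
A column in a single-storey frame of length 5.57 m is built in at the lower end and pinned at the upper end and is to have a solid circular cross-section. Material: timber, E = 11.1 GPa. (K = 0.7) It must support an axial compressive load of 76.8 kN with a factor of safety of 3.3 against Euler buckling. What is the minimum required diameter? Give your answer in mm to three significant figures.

Required P_cr = n·P = 3.3 × 76.8 = 253.4 kN
L_e = K·L = 0.7 × 5.57 = 3.899 m
Required I = P_cr·L_e²/(π²E) = 2.534×10^5 × 3.899² / (π² × 1.11×10^10) = 3.517×10^-5 m⁴
I_req = 3.517×10^7 mm⁴
Solid circle: I = πd⁴/64  ⇒  d = (64I/π)^(1/4) = (64×3.517×10^7/π)^(1/4) = 164 mm

d ≈ 164 mm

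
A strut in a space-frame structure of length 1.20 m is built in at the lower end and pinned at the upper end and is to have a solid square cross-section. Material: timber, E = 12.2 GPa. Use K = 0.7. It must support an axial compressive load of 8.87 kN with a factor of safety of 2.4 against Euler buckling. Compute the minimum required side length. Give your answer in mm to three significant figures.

a ≈ 35.0 mm

Required P_cr = n·P = 2.4 × 8.87 = 21.29 kN
L_e = K·L = 0.7 × 1.20 = 0.8400 m
Required I = P_cr·L_e²/(π²E) = 2.129×10^4 × 0.8400² / (π² × 1.22×10^10) = 1.247×10^-7 m⁴
I_req = 1.247×10^5 mm⁴
Solid square: I = a⁴/12  ⇒  a = (12I)^(1/4) = (12×1.247×10^5)^(1/4) = 35.0 mm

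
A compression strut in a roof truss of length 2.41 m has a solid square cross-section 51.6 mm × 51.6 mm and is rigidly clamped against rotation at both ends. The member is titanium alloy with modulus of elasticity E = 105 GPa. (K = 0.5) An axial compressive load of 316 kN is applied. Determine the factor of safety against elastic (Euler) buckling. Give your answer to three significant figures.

n ≈ 1.33

I = a⁴/12 = 51.6⁴/12 = 5.908×10^5 mm⁴
I = 5.908×10^5 mm⁴ = 5.908×10^-7 m⁴
Effective length L_e = K·L = 0.5 × 2.41 = 1.205 m
P_cr = π²EI / L_e² = π² × 105×10⁹ × 5.908×10^-7 / 1.205² = 4.216×10^5 N
Factor of safety n = P_cr / P = 421.63 / 316 = 1.33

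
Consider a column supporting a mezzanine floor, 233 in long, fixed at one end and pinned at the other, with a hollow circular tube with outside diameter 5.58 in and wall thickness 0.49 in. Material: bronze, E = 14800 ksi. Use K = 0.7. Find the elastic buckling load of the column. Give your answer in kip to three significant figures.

Inner diameter d_i = 5.58 − 2×0.49 = 4.600 in
I = π(d_o⁴ − d_i⁴)/64 = π(5.58⁴ − 4.600⁴)/64 = 25.61 in⁴
Effective length L_e = K·L = 0.7 × 233 = 163.1 in
P_cr = π²EI / L_e² = π² × 14800×10³ × 25.61 / 163.1² = 1.406×10^5 lb

P_cr ≈ 141 kip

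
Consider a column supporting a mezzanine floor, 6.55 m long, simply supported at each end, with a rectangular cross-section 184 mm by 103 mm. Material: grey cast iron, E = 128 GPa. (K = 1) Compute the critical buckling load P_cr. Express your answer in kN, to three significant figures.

Buckling occurs about the weak axis: I_min = h·b³/12 with b = 103 mm (the shorter side).
I_min = 184×103³/12 = 1.676×10^7 mm⁴
I = 1.676×10^7 mm⁴ = 1.676×10^-5 m⁴
Effective length L_e = K·L = 1 × 6.55 = 6.550 m
P_cr = π²EI / L_e² = π² × 128×10⁹ × 1.676×10^-5 / 6.550² = 4.934×10^5 N

P_cr ≈ 493 kN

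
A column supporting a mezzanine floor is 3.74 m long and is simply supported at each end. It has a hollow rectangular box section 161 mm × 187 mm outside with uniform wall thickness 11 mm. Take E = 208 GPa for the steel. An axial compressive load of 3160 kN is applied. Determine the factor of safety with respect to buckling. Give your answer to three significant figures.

n ≈ 1.31

Inner dimensions: h_i = 187 − 2×11 = 165.0 mm, b_i = 161 − 2×11 = 139.0 mm
Weak-axis I_min = (h_o·b_o³ − h_i·b_i³)/12 with b_o = 161, b_i = 139.0 mm (shorter outer/inner sides).
I_min = (187×161³ − 165.0×139.0³)/12 = 2.811×10^7 mm⁴
I = 2.811×10^7 mm⁴ = 2.811×10^-5 m⁴
Effective length L_e = K·L = 1 × 3.74 = 3.740 m
P_cr = π²EI / L_e² = π² × 208×10⁹ × 2.811×10^-5 / 3.740² = 4.125×10^6 N
Factor of safety n = P_cr / P = 4125.0 / 3160 = 1.31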